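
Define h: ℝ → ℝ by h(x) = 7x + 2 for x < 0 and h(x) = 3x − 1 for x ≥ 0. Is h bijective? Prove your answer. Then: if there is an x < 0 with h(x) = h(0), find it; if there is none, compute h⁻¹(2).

-3/7

Both pieces are strictly increasing (slopes 7 and 3), so each is injective on its own interval.
The left piece maps (−∞, 0) onto (−∞, 2); the right piece maps [0, ∞) onto [−1, ∞).
These images overlap. In particular h(0) = −1 (right piece), and solving 7x + 2 = −1 on the left piece gives x = −3/7 < 0.
So h(−3/7) = h(0) with −3/7 ≠ 0, and h is not injective, hence not bijective. This x = −3/7 is the requested value below 0.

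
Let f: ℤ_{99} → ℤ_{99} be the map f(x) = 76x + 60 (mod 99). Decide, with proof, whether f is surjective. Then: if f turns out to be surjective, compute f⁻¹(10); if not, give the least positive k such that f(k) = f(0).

Since gcd(76, 99) = 1, 76 is invertible modulo 99. Euclid's algorithm: 99 = 1·76 + 23, 76 = 3·23 + 7, 23 = 3·7 + 2, 7 = 3·2 + 1; back-substituting gives 1 = 43·76 − 33·99, so 76⁻¹ ≡ 43 (mod 99).
For any y ∈ ℤ_{99}, x = 43(y − 60) mod 99 satisfies f(x) = 76·43(y − 60) + 60 ≡ y (since 76·43 ≡ 1 mod 99). So every y has a preimage.
Thus f is surjective.
Since f is surjective, we compute f⁻¹(10): solve 76x + 60 ≡ 10 (mod 99), i.e. 76x ≡ 49 (mod 99).
Multiplying by 76⁻¹ = 43 gives x ≡ 43·49 = 2107 = 21·99 + 28 ≡ 28 (mod 99).
Check: f(28) = 76·28 + 60 = 2188 = 22·99 + 10 ≡ 10 (mod 99).

28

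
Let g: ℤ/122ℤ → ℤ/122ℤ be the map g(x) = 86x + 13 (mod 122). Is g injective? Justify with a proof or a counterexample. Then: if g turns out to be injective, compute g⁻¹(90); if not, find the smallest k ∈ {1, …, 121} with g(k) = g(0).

61

We have gcd(86, 122) = 2 > 1. Taking a = 0 and b = 61: g(0) = 13 and g(61) = 86·61 + 13 = 5259 ≡ 13 (mod 122).
So g(0) = g(61) while 0 ≠ 61, hence g is not injective.
Since g is not injective, we find the least positive k with g(k) = g(0): this means 86k ≡ 0 (mod 122), i.e. 122 ∣ 86k. Since gcd(86, 122) = 2, dividing through by 2 this holds exactly when 61 ∣ 43k, and as gcd(43, 61) = 1, exactly when 61 ∣ k.
The smallest positive such k is 61.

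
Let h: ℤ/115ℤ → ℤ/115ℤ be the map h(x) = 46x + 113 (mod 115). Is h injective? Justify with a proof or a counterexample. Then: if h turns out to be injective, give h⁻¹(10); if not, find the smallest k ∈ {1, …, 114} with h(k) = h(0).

5

We have gcd(46, 115) = 23 > 1. Taking x_1 = 0 and x_2 = 5: h(0) = 113 and h(5) = 46·5 + 113 = 343 ≡ 113 (mod 115).
So h(0) = h(5) while 0 ≠ 5, therefore h is not injective.
Since h is not injective, we find the least positive k with h(k) = h(0): this means 46k ≡ 0 (mod 115), i.e. 115 ∣ 46k. Since gcd(46, 115) = 23, dividing through by 23 this holds exactly when 5 ∣ 2k, and as gcd(2, 5) = 1, exactly when 5 ∣ k.
The smallest positive such k is 5.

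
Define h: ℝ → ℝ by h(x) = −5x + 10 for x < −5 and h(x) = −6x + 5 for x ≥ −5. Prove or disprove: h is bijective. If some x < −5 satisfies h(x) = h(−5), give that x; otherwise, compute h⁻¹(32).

-9/2

Both pieces are strictly decreasing (slopes −5 and −6), so each is injective on its own interval.
The left piece maps (−∞, −5) onto (35, ∞); the right piece maps [−5, ∞) onto (−∞, 35].
Since 35 = 35, the images partition ℝ: h is injective and surjective, hence bijective.
Because the two images are disjoint, no x < −5 has h(x) = h(−5), so we compute h⁻¹(32): 32 lies in (−∞, 35], so solve −6x + 5 = 32: x = (32 − 5)/(−6) = −9/2.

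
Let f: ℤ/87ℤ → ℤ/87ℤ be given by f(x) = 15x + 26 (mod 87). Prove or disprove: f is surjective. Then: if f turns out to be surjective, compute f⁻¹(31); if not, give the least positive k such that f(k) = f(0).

Since gcd(15, 87) = 3, we have 15x ≡ 0 (mod 3) for all x, so f(x) ≡ 2 (mod 3).
But 0 ≢ 2 (mod 3), so 0 ∈ ℤ/87ℤ has no preimage. So f is not surjective.
Since f is not surjective, we find the least positive k with f(k) = f(0): this means 15k ≡ 0 (mod 87), i.e. 87 ∣ 15k. Since gcd(15, 87) = 3, dividing through by 3 this holds exactly when 29 ∣ 5k, and as gcd(5, 29) = 1, exactly when 29 ∣ k.
The smallest positive such k is 29.

29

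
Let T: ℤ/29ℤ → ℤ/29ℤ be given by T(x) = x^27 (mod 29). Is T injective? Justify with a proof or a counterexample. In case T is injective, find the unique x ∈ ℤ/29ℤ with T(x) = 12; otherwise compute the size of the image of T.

17

Since 29 is prime, the nonzero elements of ℤ/29ℤ form a cyclic group of order 28.
As gcd(27, 28) = 1, raising to the 27th power is a bijection on this group: if x_1^27 ≡ x_2^27 then (x_1x_2^{−1})^27 = 1, and the only element of order dividing gcd(27, 28) = 1 is 1, so x_1 = x_2.
With T(0) = 0 this makes T injective on all of ℤ/29ℤ, hence bijective (finite equal-size domain and codomain). In particular T is injective.
Since T is injective, we find the preimage of 12. The inverse of x ↦ x^27 on (ℤ/29ℤ)^× is x ↦ x^27, because 27·27 = 729 = 26·28 + 1 ≡ 1 (mod 28) and x^{28} = 1 for x ≠ 0 (Fermat). So T⁻¹(12) = 12^27 mod 29.
Repeated squaring mod 29: 12^1 ≡ 12, 12^2 ≡ 12² = 144 ≡ 28, 12^4 ≡ 28² = 784 ≡ 1, 12^8 ≡ 1² = 1, 12^16 ≡ 1² = 1. Since 27 = 16 + 8 + 2 + 1, 12^27 ≡ 1·1·28·12: 1·1 = 1, then 1·28 = 28, then 28·12 = 336 ≡ 17. So 12^27 ≡ 17 (mod 29).
Hence T⁻¹(12) = 17.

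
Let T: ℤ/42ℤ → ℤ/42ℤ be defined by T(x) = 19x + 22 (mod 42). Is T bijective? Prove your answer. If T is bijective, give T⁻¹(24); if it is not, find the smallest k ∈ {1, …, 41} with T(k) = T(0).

By definition, T is injective if T(u) = T(v) implies u = v.
If T(u) = T(v), then 19u ≡ 19v (mod 42). Because gcd(19, 42) = 1, we may cancel 19 to get u ≡ v (mod 42).
We now compute 19⁻¹ mod 42 explicitly. Euclid's algorithm: 42 = 2·19 + 4, 19 = 4·4 + 3, 4 = 1·3 + 1; back-substituting gives 1 = 31·19 − 14·42, so 19⁻¹ ≡ 31 (mod 42).
Then y ↦ 31(y − 22) is a two-sided inverse to T, so every y ∈ ℤ/42ℤ has a preimage.
Hence T is bijective.
Since T is bijective, we compute T⁻¹(24): solve 19x + 22 ≡ 24 (mod 42), i.e. 19x ≡ 2 (mod 42).
Multiplying by 19⁻¹ = 31 gives x ≡ 31·2 = 62 = 1·42 + 20 ≡ 20 (mod 42).
Check: T(20) = 19·20 + 22 = 402 = 9·42 + 24 ≡ 24 (mod 42).

20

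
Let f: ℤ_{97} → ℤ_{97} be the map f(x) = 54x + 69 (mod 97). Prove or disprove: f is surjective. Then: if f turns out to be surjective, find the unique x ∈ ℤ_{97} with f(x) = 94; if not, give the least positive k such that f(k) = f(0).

31

Since gcd(54, 97) = 1, 54 is invertible modulo 97. Euclid's algorithm: 97 = 1·54 + 43, 54 = 1·43 + 11, 43 = 3·11 + 10, 11 = 1·10 + 1; back-substituting gives 1 = 9·54 − 5·97, so 54⁻¹ ≡ 9 (mod 97).
For any y ∈ ℤ_{97}, x = 9(y − 69) mod 97 satisfies f(x) = 54·9(y − 69) + 69 ≡ y (since 54·9 ≡ 1 mod 97). So every y has a preimage.
So f is surjective.
Since f is surjective, we find f⁻¹(94): we need 54x ≡ 94 − 69 ≡ 25 (mod 97). Using 54⁻¹ = 9: x ≡ 9·25 = 225 = 2·97 + 31, so x = 31.
Check: f(31) = 54·31 + 69 = 1743 = 17·97 + 94 ≡ 94 (mod 97).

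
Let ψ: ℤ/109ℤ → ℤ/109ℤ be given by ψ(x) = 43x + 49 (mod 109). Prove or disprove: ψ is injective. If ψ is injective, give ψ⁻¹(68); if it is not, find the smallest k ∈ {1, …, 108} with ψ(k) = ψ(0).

Recall that injectivity means: for all x_1, x_2 in the domain, ψ(x_1) = ψ(x_2) implies x_1 = x_2.
Suppose ψ(x_1) = ψ(x_2) in ℤ/109ℤ. Then 43x_1 + 49 ≡ 43x_2 + 49 (mod 109), thus 43(x_1 − x_2) ≡ 0 (mod 109).
Since gcd(43, 109) = 1, 43 is invertible modulo 109, so x_1 − x_2 ≡ 0 (mod 109), i.e. x_1 = x_2.
Thus ψ is injective.
We now compute 43⁻¹ mod 109 explicitly. Euclid's algorithm: 109 = 2·43 + 23, 43 = 1·23 + 20, 23 = 1·20 + 3, 20 = 6·3 + 2, 3 = 1·2 + 1; back-substituting gives 1 = 71·43 − 28·109, so 43⁻¹ ≡ 71 (mod 109).
Since ψ is injective, we find ψ⁻¹(68): we need 43x ≡ 68 − 49 ≡ 19 (mod 109). Using 43⁻¹ = 71: x ≡ 71·19 = 1349 = 12·109 + 41, so x = 41.
Check: ψ(41) = 43·41 + 49 = 1812 = 16·109 + 68 ≡ 68 (mod 109).

41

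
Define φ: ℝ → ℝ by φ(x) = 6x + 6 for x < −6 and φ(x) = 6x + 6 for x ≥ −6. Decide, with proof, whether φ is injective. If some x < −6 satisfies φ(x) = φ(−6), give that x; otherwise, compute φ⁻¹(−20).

Both pieces are strictly increasing (slopes 6 and 6), so each is injective on its own interval.
The left piece maps (−∞, −6) onto (−∞, −30); the right piece maps [−6, ∞) onto [−30, ∞).
These images are disjoint, so no value is attained by both pieces. Therefore φ is injective.
Because the two images are disjoint, no x < −6 has φ(x) = φ(−6), so we compute φ⁻¹(−20): −20 lies in [−30, ∞), so solve 6x + 6 = −20: x = (−20 − 6)/6 = −13/3.

-13/3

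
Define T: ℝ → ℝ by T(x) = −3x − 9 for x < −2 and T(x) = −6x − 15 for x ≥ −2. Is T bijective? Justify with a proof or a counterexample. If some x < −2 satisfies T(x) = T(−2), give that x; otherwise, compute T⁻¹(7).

Both pieces are strictly decreasing (slopes −3 and −6), so each is injective on its own interval.
The left piece maps (−∞, −2) onto (−3, ∞); the right piece maps [−2, ∞) onto (−∞, −3].
Since −3 = −3, the images partition ℝ: T is injective and surjective, hence bijective.
Because the two images are disjoint, no x < −2 has T(x) = T(−2), so we compute T⁻¹(7): 7 lies in (−3, ∞), so solve −3x − 9 = 7: x = (7 + 9)/(−3) = −16/3.

-16/3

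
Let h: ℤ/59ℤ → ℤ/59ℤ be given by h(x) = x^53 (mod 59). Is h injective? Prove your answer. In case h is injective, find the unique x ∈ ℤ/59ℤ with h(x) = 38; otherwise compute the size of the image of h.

44

Since 59 is prime, the nonzero elements of ℤ/59ℤ form a cyclic group of order 58.
As gcd(53, 58) = 1, raising to the 53rd power is a bijection on this group: if a^53 ≡ b^53 then (ab^{−1})^53 = 1, and the only element of order dividing gcd(53, 58) = 1 is 1, so a = b.
With h(0) = 0 this makes h injective on all of ℤ/59ℤ, hence bijective (finite equal-size domain and codomain). In particular h is injective.
Since h is injective, we find the preimage of 38. The inverse of x ↦ x^53 on (ℤ/59ℤ)^× is x ↦ x^23, because 53·23 = 1219 = 21·58 + 1 ≡ 1 (mod 58) and x^{58} = 1 for x ≠ 0 (Fermat). So h⁻¹(38) = 38^23 mod 59.
Repeated squaring mod 59: 38^1 ≡ 38, 38^2 ≡ 38² = 1444 ≡ 28, 38^4 ≡ 28² = 784 ≡ 17, 38^8 ≡ 17² = 289 ≡ 53, 38^16 ≡ 53² = 2809 ≡ 36. Since 23 = 16 + 4 + 2 + 1, 38^23 ≡ 36·17·28·38: 36·17 = 612 ≡ 22, then 22·28 = 616 ≡ 26, then 26·38 = 988 ≡ 44. So 38^23 ≡ 44 (mod 59).
Hence h⁻¹(38) = 44.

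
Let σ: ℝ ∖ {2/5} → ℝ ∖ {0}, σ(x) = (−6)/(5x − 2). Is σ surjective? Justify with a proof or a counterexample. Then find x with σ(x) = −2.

For any y ≠ 0, solving y(5x − 2) = −6 for x gives a well-defined x ≠ 2/5. So σ is surjective.
Solving σ(x) = −2: cross-multiplying gives −6 = −2(5x − 2), which rearranges to 10x = 10, so x = 1.

1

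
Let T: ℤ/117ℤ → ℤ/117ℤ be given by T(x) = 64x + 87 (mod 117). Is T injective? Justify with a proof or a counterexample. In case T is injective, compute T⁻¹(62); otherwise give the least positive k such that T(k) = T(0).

38

Suppose T(x_1) = T(x_2) in ℤ/117ℤ. Then 64x_1 + 87 ≡ 64x_2 + 87 (mod 117), thus 64(x_1 − x_2) ≡ 0 (mod 117).
Since gcd(64, 117) = 1, 64 is invertible modulo 117, therefore x_1 − x_2 ≡ 0 (mod 117), i.e. x_1 = x_2.
Hence T is injective.
We now compute 64⁻¹ mod 117 explicitly. Euclid's algorithm: 117 = 1·64 + 53, 64 = 1·53 + 11, 53 = 4·11 + 9, 11 = 1·9 + 2, 9 = 4·2 + 1; back-substituting gives 1 = 64·64 − 35·117, so 64⁻¹ ≡ 64 (mod 117).
Since T is injective, we compute T⁻¹(62): solve 64x + 87 ≡ 62 (mod 117), i.e. 64x ≡ 92 (mod 117).
Multiplying by 64⁻¹ = 64 gives x ≡ 64·92 = 5888 = 50·117 + 38 ≡ 38 (mod 117).
Check: T(38) = 64·38 + 87 = 2519 = 21·117 + 62 ≡ 62 (mod 117).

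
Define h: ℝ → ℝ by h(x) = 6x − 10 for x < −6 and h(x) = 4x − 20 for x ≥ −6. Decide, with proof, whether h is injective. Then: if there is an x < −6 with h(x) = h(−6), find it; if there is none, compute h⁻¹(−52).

Both pieces are strictly increasing (slopes 6 and 4), so each is injective on its own interval.
The left piece maps (−∞, −6) onto (−∞, −46); the right piece maps [−6, ∞) onto [−44, ∞).
These images are disjoint, so no value is attained by both pieces. Thus h is injective.
Because the two images are disjoint, no x < −6 has h(x) = h(−6), so we compute h⁻¹(−52): −52 lies in (−∞, −46), so solve 6x − 10 = −52: x = (−52 + 10)/6 = −7.

-7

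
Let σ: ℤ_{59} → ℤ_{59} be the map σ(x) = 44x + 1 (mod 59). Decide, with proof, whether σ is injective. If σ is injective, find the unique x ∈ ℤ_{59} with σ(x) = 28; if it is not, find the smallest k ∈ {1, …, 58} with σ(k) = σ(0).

10

If σ(x_1) = σ(x_2), then 44x_1 ≡ 44x_2 (mod 59). Because gcd(44, 59) = 1, we may cancel 44 to get x_1 ≡ x_2 (mod 59).
Hence σ is injective.
We now compute 44⁻¹ mod 59 explicitly. Euclid's algorithm: 59 = 1·44 + 15, 44 = 2·15 + 14, 15 = 1·14 + 1; back-substituting gives 1 = 55·44 − 41·59, so 44⁻¹ ≡ 55 (mod 59).
Since σ is injective, we compute σ⁻¹(28): solve 44x + 1 ≡ 28 (mod 59), i.e. 44x ≡ 27 (mod 59).
Multiplying by 44⁻¹ = 55 gives x ≡ 55·27 = 1485 = 25·59 + 10 ≡ 10 (mod 59).
Check: σ(10) = 44·10 + 1 = 441 = 7·59 + 28 ≡ 28 (mod 59).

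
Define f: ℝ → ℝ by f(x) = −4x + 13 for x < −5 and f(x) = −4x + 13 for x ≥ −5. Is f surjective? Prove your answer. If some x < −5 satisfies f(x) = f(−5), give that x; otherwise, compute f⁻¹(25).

-3

Both pieces are strictly decreasing (slopes −4 and −4), so each is injective on its own interval.
The left piece maps (−∞, −5) onto (33, ∞); the right piece maps [−5, ∞) onto (−∞, 33].
These images together cover ℝ, so f is surjective.
Because the two images are disjoint, no x < −5 has f(x) = f(−5), so we compute f⁻¹(25): 25 lies in (−∞, 33], so solve −4x + 13 = 25: x = (25 − 13)/(−4) = −3.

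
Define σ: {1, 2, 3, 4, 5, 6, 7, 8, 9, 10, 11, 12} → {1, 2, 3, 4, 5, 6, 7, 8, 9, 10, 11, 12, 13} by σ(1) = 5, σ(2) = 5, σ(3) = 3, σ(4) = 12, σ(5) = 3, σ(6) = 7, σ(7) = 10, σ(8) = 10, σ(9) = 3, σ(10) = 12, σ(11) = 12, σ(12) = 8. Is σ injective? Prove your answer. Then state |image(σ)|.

6

σ(1) = 5 = σ(2) with 1 ≠ 2, so σ is not injective.
The image of σ is {3, 5, 7, 8, 10, 12}, which has 6 elements.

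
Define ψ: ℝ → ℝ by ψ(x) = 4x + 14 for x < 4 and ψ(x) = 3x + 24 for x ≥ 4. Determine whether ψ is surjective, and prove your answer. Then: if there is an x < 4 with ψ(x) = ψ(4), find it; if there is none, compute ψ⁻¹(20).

3/2

Both pieces are strictly increasing (slopes 4 and 3), so each is injective on its own interval.
The left piece maps (−∞, 4) onto (−∞, 30); the right piece maps [4, ∞) onto [36, ∞).
The union (−∞, 30) ∪ [36, ∞) omits the interval between 30 and 36; in particular 30 has no preimage. So ψ is not surjective.
Because the two images are disjoint, no x < 4 has ψ(x) = ψ(4), so we compute ψ⁻¹(20): 20 lies in (−∞, 30), so solve 4x + 14 = 20: x = (20 − 14)/4 = 3/2.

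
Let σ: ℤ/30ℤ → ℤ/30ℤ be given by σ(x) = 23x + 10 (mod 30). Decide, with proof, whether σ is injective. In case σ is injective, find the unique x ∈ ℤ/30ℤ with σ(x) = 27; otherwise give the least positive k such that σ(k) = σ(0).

19

Recall: σ is injective if σ(a) = σ(b) implies a = b.
Suppose σ(a) = σ(b) in ℤ/30ℤ. Then 23a + 10 ≡ 23b + 10 (mod 30), thus 23(a − b) ≡ 0 (mod 30).
Since gcd(23, 30) = 1, 23 is invertible modulo 30, hence a − b ≡ 0 (mod 30), i.e. a = b.
Thus σ is injective.
We now compute 23⁻¹ mod 30 explicitly. Euclid's algorithm: 30 = 1·23 + 7, 23 = 3·7 + 2, 7 = 3·2 + 1; back-substituting gives 1 = 17·23 − 13·30, so 23⁻¹ ≡ 17 (mod 30).
Since σ is injective, we compute σ⁻¹(27): solve 23x + 10 ≡ 27 (mod 30), i.e. 23x ≡ 17 (mod 30).
Multiplying by 23⁻¹ = 17 gives x ≡ 17·17 = 289 = 9·30 + 19 ≡ 19 (mod 30).
Check: σ(19) = 23·19 + 10 = 447 = 14·30 + 27 ≡ 27 (mod 30).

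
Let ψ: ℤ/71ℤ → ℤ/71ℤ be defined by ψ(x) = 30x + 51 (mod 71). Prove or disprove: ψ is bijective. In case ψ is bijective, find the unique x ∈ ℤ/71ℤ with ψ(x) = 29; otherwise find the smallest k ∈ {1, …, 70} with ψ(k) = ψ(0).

4

If ψ(x_1) = ψ(x_2), then 30x_1 ≡ 30x_2 (mod 71). Because gcd(30, 71) = 1, we may cancel 30 to get x_1 ≡ x_2 (mod 71).
We now compute 30⁻¹ mod 71 explicitly. Euclid's algorithm: 71 = 2·30 + 11, 30 = 2·11 + 8, 11 = 1·8 + 3, 8 = 2·3 + 2, 3 = 1·2 + 1; back-substituting gives 1 = 45·30 − 19·71, so 30⁻¹ ≡ 45 (mod 71).
For any y ∈ ℤ/71ℤ, x = 45(y − 51) mod 71 satisfies ψ(x) = 30·45(y − 51) + 51 ≡ y (since 30·45 ≡ 1 mod 71). So every y has a preimage.
Hence ψ is bijective.
Since ψ is bijective, we compute ψ⁻¹(29): solve 30x + 51 ≡ 29 (mod 71), i.e. 30x ≡ 49 (mod 71).
Multiplying by 30⁻¹ = 45 gives x ≡ 45·49 = 2205 = 31·71 + 4 ≡ 4 (mod 71).
Check: ψ(4) = 30·4 + 51 = 171 = 2·71 + 29 ≡ 29 (mod 71).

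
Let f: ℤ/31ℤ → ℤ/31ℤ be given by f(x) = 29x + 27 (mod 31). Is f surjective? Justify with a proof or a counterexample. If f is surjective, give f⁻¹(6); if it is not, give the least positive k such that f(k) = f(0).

26

Recall: surjectivity means every element of the codomain has a preimage under f.
Since gcd(29, 31) = 1, 29 is invertible modulo 31. Euclid's algorithm: 31 = 1·29 + 2, 29 = 14·2 + 1; back-substituting gives 1 = 15·29 − 14·31, so 29⁻¹ ≡ 15 (mod 31).
For any y ∈ ℤ/31ℤ, x = 15(y − 27) mod 31 satisfies f(x) = 29·15(y − 27) + 27 ≡ y (since 29·15 ≡ 1 mod 31). So every y has a preimage.
Hence f is surjective.
Since f is surjective, we find f⁻¹(6): we need 29x ≡ 6 − 27 ≡ 10 (mod 31). Using 29⁻¹ = 15: x ≡ 15·10 = 150 = 4·31 + 26, so x = 26.
Check: f(26) = 29·26 + 27 = 781 = 25·31 + 6 ≡ 6 (mod 31).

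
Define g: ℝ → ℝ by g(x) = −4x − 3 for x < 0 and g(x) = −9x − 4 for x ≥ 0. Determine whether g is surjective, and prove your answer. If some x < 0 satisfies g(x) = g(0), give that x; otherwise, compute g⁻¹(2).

Both pieces are strictly decreasing (slopes −4 and −9), so each is injective on its own interval.
The left piece maps (−∞, 0) onto (−3, ∞); the right piece maps [0, ∞) onto (−∞, −4].
The union (−3, ∞) ∪ (−∞, −4] omits the interval between −3 and −4; in particular −3 has no preimage. So g is not surjective.
Because the two images are disjoint, no x < 0 has g(x) = g(0), so we compute g⁻¹(2): 2 lies in (−3, ∞), so solve −4x − 3 = 2: x = (2 + 3)/(−4) = −5/4.

-5/4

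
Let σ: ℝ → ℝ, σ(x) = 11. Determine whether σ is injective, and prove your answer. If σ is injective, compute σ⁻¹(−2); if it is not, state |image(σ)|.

By definition, σ is injective if σ(a) = σ(b) implies a = b.
σ(0) = 11 = σ(1) with 0 ≠ 1, so σ is not injective.
Since σ is not injective, we state |image(σ)|: the image of σ is {11}, which has 1 element.

1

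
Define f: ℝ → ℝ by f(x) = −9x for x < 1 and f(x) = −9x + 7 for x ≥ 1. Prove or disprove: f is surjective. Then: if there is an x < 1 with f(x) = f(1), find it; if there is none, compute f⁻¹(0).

Both pieces are strictly decreasing (slopes −9 and −9), so each is injective on its own interval.
The left piece maps (−∞, 1) onto (−9, ∞); the right piece maps [1, ∞) onto (−∞, −2].
The union (−9, ∞) ∪ (−∞, −2] covers ℝ, so f is surjective.
For the follow-up: the images overlap, so an x < 1 with f(x) = f(1) exists. f(1) = −2; solving −9x = −2 for x < 1 gives x = (−2 − 0)/(−9) = 2/9.

2/9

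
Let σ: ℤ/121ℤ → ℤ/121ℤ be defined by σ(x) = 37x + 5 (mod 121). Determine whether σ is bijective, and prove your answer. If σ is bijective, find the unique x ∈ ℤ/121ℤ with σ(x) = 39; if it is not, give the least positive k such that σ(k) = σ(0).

14

Suppose σ(x_1) = σ(x_2) in ℤ/121ℤ. Then 37x_1 + 5 ≡ 37x_2 + 5 (mod 121), so 37(x_1 − x_2) ≡ 0 (mod 121).
Since gcd(37, 121) = 1, 37 is invertible modulo 121, therefore x_1 − x_2 ≡ 0 (mod 121), i.e. x_1 = x_2.
We now compute 37⁻¹ mod 121 explicitly. Euclid's algorithm: 121 = 3·37 + 10, 37 = 3·10 + 7, 10 = 1·7 + 3, 7 = 2·3 + 1; back-substituting gives 1 = 36·37 − 11·121, so 37⁻¹ ≡ 36 (mod 121).
Then y ↦ 36(y − 5) is a two-sided inverse to σ, so every y ∈ ℤ/121ℤ has a preimage.
Therefore σ is bijective.
Since σ is bijective, we find σ⁻¹(39): we need 37x ≡ 39 − 5 ≡ 34 (mod 121). Using 37⁻¹ = 36: x ≡ 36·34 = 1224 = 10·121 + 14, so x = 14.
Check: σ(14) = 37·14 + 5 = 523 = 4·121 + 39 ≡ 39 (mod 121).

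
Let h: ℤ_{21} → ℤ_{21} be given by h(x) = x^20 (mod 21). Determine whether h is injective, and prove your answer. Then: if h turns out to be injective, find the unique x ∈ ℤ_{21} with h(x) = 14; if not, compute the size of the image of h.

h(2): Repeated squaring mod 21: 2^1 ≡ 2, 2^2 ≡ 2² = 4, 2^4 ≡ 4² = 16, 2^8 ≡ 16² = 256 ≡ 4, 2^16 ≡ 4² = 16. Since 20 = 16 + 4, 2^20 ≡ 16·16: 16·16 = 256 ≡ 4. So 2^20 ≡ 4 (mod 21).
h(5): Repeated squaring mod 21: 5^1 ≡ 5, 5^2 ≡ 5² = 25 ≡ 4, 5^4 ≡ 4² = 16, 5^8 ≡ 16² = 256 ≡ 4, 5^16 ≡ 4² = 16. Since 20 = 16 + 4, 5^20 ≡ 16·16: 16·16 = 256 ≡ 4. So 5^20 ≡ 4 (mod 21).
So h(2) = h(5) = 4 while 2 ≠ 5, so h is not injective.
Since h is not injective, we determine |image(h)|. Computing x^20 mod 21 for each x (by repeated squaring, reducing mod 21 at every step), the values h(0), h(1), …, h(20) are: 0, 1, 4, 9, 16, 4, 15, 7, 1, 18, 16, 16, 18, 1, 7, 15, 4, 16, 9, 4, 1.
The distinct values are {0, 1, 4, 7, 9, 15, 16, 18}; there are 8 of them.

8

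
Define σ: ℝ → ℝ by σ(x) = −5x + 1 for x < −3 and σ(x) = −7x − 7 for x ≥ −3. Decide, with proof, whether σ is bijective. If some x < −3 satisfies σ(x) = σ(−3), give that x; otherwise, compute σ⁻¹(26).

-5

Both pieces are strictly decreasing (slopes −5 and −7), so each is injective on its own interval.
The left piece maps (−∞, −3) onto (16, ∞); the right piece maps [−3, ∞) onto (−∞, 14].
The images leave a gap (16 has no preimage), so σ is not surjective, hence not bijective.
Because the two images are disjoint, no x < −3 has σ(x) = σ(−3), so we compute σ⁻¹(26): 26 lies in (16, ∞), so solve −5x + 1 = 26: x = (26 − 1)/(−5) = −5.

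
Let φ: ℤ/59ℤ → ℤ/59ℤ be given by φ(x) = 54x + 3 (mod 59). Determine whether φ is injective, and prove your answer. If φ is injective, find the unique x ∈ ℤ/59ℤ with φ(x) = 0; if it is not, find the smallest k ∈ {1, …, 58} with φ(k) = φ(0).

By definition, φ is injective if φ(s) = φ(t) implies s = t.
Suppose φ(s) = φ(t) in ℤ/59ℤ. Then 54s + 3 ≡ 54t + 3 (mod 59), thus 54(s − t) ≡ 0 (mod 59).
Since gcd(54, 59) = 1, 54 is invertible modulo 59, thus s − t ≡ 0 (mod 59), i.e. s = t.
So φ is injective.
We now compute 54⁻¹ mod 59 explicitly. Euclid's algorithm: 59 = 1·54 + 5, 54 = 10·5 + 4, 5 = 1·4 + 1; back-substituting gives 1 = 47·54 − 43·59, so 54⁻¹ ≡ 47 (mod 59).
Since φ is injective, we compute φ⁻¹(0): solve 54x + 3 ≡ 0 (mod 59), i.e. 54x ≡ 56 (mod 59).
Multiplying by 54⁻¹ = 47 gives x ≡ 47·56 = 2632 = 44·59 + 36 ≡ 36 (mod 59).
Check: φ(36) = 54·36 + 3 = 1947 = 33·59 + 0 ≡ 0 (mod 59).

36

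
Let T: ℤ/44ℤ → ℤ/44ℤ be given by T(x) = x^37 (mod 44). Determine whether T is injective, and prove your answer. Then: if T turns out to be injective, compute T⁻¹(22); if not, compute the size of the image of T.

33

T(0) = 0^37 = 0.
T(22): Repeated squaring mod 44: 22^1 ≡ 22, 22^2 ≡ 22² = 484 ≡ 0, 22^4 ≡ 0² = 0, 22^8 ≡ 0² = 0, 22^16 ≡ 0² = 0, 22^32 ≡ 0² = 0. Since 37 = 32 + 4 + 1, 22^37 ≡ 0·0·22: 0·0 = 0, then 0·22 = 0. So 22^37 ≡ 0 (mod 44).
So T(0) = T(22) = 0 while 0 ≠ 22, so T is not injective.
Since T is not injective, we determine |image(T)|. Computing x^37 mod 44 for each x (by repeated squaring, reducing mod 44 at every step), the values T(0), T(1), …, T(43) are: 0, 1, 40, 31, 16, 25, 8, 39, 24, 37, 32, 11, 12, 29, 20, 27, 36, 41, 28, 35, 4, 21, 0, 23, 40, 9, 16, 3, 8, 17, 24, 15, 32, 33, 12, 7, 20, 5, 36, 19, 28, 13, 4, 43.
The distinct values are {0, 1, 3, 4, 5, 7, 8, 9, 11, 12, 13, 15, 16, 17, 19, 20, 21, 23, 24, 25, 27, 28, 29, 31, 32, 33, 35, 36, 37, 39, 40, 41, 43}; there are 33 of them.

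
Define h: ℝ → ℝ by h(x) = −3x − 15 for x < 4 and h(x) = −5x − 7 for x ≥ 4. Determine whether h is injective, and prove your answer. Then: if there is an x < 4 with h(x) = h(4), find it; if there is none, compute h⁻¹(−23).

8/3

Both pieces are strictly decreasing (slopes −3 and −5), so each is injective on its own interval.
The left piece maps (−∞, 4) onto (−27, ∞); the right piece maps [4, ∞) onto (−∞, −27].
These images are disjoint, so no value is attained by both pieces. Hence h is injective.
Because the two images are disjoint, no x < 4 has h(x) = h(4), so we compute h⁻¹(−23): −23 lies in (−27, ∞), so solve −3x − 15 = −23: x = (−23 + 15)/(−3) = 8/3.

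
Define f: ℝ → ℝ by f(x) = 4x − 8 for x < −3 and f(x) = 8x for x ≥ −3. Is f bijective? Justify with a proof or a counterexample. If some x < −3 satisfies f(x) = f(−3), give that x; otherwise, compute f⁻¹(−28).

Both pieces are strictly increasing (slopes 4 and 8), so each is injective on its own interval.
The left piece maps (−∞, −3) onto (−∞, −20); the right piece maps [−3, ∞) onto [−24, ∞).
These images overlap. In particular f(−3) = −24 (right piece), and solving 4x − 8 = −24 on the left piece gives x = −4 < −3.
So f(−4) = f(−3) with −4 ≠ −3, and f is not injective, hence not bijective. This x = −4 is the requested value below −3.

-4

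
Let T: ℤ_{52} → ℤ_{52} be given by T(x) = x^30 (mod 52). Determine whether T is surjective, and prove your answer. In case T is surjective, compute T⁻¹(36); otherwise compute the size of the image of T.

T(1) = 1^30 = 1.
T(3): Repeated squaring mod 52: 3^1 ≡ 3, 3^2 ≡ 3² = 9, 3^4 ≡ 9² = 81 ≡ 29, 3^8 ≡ 29² = 841 ≡ 9, 3^16 ≡ 9² = 81 ≡ 29. Since 30 = 16 + 8 + 4 + 2, 3^30 ≡ 29·9·29·9: 29·9 = 261 ≡ 1, then 1·29 = 29, then 29·9 = 261 ≡ 1. So 3^30 ≡ 1 (mod 52).
So T(1) = T(3) = 1 while 1 ≠ 3, hence T is not injective.
A non-injective map from the 52-element set ℤ_{52} to itself takes at most 51 distinct values, so it cannot be surjective. So T is not surjective.
Since T is not surjective, we determine |image(T)|. Computing x^30 mod 52 for each x (by repeated squaring, reducing mod 52 at every step), the values T(0), T(1), …, T(51) are: 0, 1, 12, 1, 40, 25, 12, 25, 12, 1, 40, 25, 40, 13, 40, 25, 40, 1, 12, 25, 12, 25, 40, 1, 12, 1, 0, 1, 12, 1, 40, 25, 12, 25, 12, 1, 40, 25, 40, 13, 40, 25, 40, 1, 12, 25, 12, 25, 40, 1, 12, 1.
The distinct values are {0, 1, 12, 13, 25, 40}; there are 6 of them.

6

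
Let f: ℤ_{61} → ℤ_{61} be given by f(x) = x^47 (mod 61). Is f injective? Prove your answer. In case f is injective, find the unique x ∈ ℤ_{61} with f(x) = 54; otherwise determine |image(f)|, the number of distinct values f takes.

Since 61 is prime, the nonzero elements of ℤ_{61} form a cyclic group of order 60.
As gcd(47, 60) = 1, raising to the 47th power is a bijection on this group: if u^47 ≡ v^47 then (uv^{−1})^47 = 1, and the only element of order dividing gcd(47, 60) = 1 is 1, so u = v.
With f(0) = 0 this makes f injective on all of ℤ_{61}, hence bijective (finite equal-size domain and codomain). In particular f is injective.
Since f is injective, we find the preimage of 54. The inverse of x ↦ x^47 on (ℤ_{61})^× is x ↦ x^23, because 47·23 = 1081 = 18·60 + 1 ≡ 1 (mod 60) and x^{60} = 1 for x ≠ 0 (Fermat). So f⁻¹(54) = 54^23 mod 61.
Repeated squaring mod 61: 54^1 ≡ 54, 54^2 ≡ 54² = 2916 ≡ 49, 54^4 ≡ 49² = 2401 ≡ 22, 54^8 ≡ 22² = 484 ≡ 57, 54^16 ≡ 57² = 3249 ≡ 16. Since 23 = 16 + 4 + 2 + 1, 54^23 ≡ 16·22·49·54: 16·22 = 352 ≡ 47, then 47·49 = 2303 ≡ 46, then 46·54 = 2484 ≡ 44. So 54^23 ≡ 44 (mod 61).
Hence f⁻¹(54) = 44.

44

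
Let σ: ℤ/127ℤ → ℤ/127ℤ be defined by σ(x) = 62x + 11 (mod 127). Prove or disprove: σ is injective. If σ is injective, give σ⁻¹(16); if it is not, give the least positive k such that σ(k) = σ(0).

By definition, σ is injective when σ(s) = σ(t) forces s = t.
If σ(s) = σ(t), then 62s ≡ 62t (mod 127). Because gcd(62, 127) = 1, we may cancel 62 to get s ≡ t (mod 127).
Therefore σ is injective.
We now compute 62⁻¹ mod 127 explicitly. Euclid's algorithm: 127 = 2·62 + 3, 62 = 20·3 + 2, 3 = 1·2 + 1; back-substituting gives 1 = 84·62 − 41·127, so 62⁻¹ ≡ 84 (mod 127).
Since σ is injective, we compute σ⁻¹(16): solve 62x + 11 ≡ 16 (mod 127), i.e. 62x ≡ 5 (mod 127).
Multiplying by 62⁻¹ = 84 gives x ≡ 84·5 = 420 = 3·127 + 39 ≡ 39 (mod 127).
Check: σ(39) = 62·39 + 11 = 2429 = 19·127 + 16 ≡ 16 (mod 127).

39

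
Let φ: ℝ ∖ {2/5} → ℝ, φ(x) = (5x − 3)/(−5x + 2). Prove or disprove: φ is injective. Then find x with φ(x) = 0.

Suppose φ(a) = φ(b). Cross-multiplying: (5a − 3)(−5b + 2) = (5b − 3)(−5a + 2).
Expanding both sides and cancelling the symmetric terms leaves −5·(a − b) = 0. Since −5 ≠ 0, a = b. Hence φ is injective.
Solving φ(x) = 0: cross-multiplying gives 5x − 3 = 0(−5x + 2), which rearranges to 5x = 3, so x = 3/5.

3/5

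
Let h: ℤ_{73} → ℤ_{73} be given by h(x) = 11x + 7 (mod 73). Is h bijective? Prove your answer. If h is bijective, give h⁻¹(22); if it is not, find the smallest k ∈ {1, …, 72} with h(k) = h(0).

8

If h(u) = h(v), then 11u ≡ 11v (mod 73). Because gcd(11, 73) = 1, we may cancel 11 to get u ≡ v (mod 73).
We now compute 11⁻¹ mod 73 explicitly. Euclid's algorithm: 73 = 6·11 + 7, 11 = 1·7 + 4, 7 = 1·4 + 3, 4 = 1·3 + 1; back-substituting gives 1 = 20·11 − 3·73, so 11⁻¹ ≡ 20 (mod 73).
Then y ↦ 20(y − 7) is a two-sided inverse to h, so every y ∈ ℤ_{73} has a preimage.
Hence h is bijective.
Since h is bijective, we find h⁻¹(22): we need 11x ≡ 22 − 7 ≡ 15 (mod 73). Using 11⁻¹ = 20: x ≡ 20·15 = 300 = 4·73 + 8, so x = 8.
Check: h(8) = 11·8 + 7 = 95 = 1·73 + 22 ≡ 22 (mod 73).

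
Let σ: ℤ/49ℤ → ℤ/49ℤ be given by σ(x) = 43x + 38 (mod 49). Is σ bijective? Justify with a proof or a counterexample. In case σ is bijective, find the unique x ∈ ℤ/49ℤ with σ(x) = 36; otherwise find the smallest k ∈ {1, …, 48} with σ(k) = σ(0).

33

Suppose σ(s) = σ(t) in ℤ/49ℤ. Then 43s + 38 ≡ 43t + 38 (mod 49), so 43(s − t) ≡ 0 (mod 49).
Since gcd(43, 49) = 1, 43 is invertible modulo 49, thus s − t ≡ 0 (mod 49), i.e. s = t.
We now compute 43⁻¹ mod 49 explicitly. Euclid's algorithm: 49 = 1·43 + 6, 43 = 7·6 + 1; back-substituting gives 1 = 8·43 − 7·49, so 43⁻¹ ≡ 8 (mod 49).
For any y ∈ ℤ/49ℤ, x = 8(y − 38) mod 49 satisfies σ(x) = 43·8(y − 38) + 38 ≡ y (since 43·8 ≡ 1 mod 49). So every y has a preimage.
Therefore σ is bijective.
Since σ is bijective, we compute σ⁻¹(36): solve 43x + 38 ≡ 36 (mod 49), i.e. 43x ≡ 47 (mod 49).
Multiplying by 43⁻¹ = 8 gives x ≡ 8·47 = 376 = 7·49 + 33 ≡ 33 (mod 49).
Check: σ(33) = 43·33 + 38 = 1457 = 29·49 + 36 ≡ 36 (mod 49).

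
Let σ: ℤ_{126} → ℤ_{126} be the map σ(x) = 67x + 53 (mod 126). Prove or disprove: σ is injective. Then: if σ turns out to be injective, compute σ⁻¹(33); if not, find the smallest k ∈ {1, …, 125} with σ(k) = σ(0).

Suppose σ(x_1) = σ(x_2) in ℤ_{126}. Then 67x_1 + 53 ≡ 67x_2 + 53 (mod 126), hence 67(x_1 − x_2) ≡ 0 (mod 126).
Since gcd(67, 126) = 1, 67 is invertible modulo 126, so x_1 − x_2 ≡ 0 (mod 126), i.e. x_1 = x_2.
Therefore σ is injective.
We now compute 67⁻¹ mod 126 explicitly. Euclid's algorithm: 126 = 1·67 + 59, 67 = 1·59 + 8, 59 = 7·8 + 3, 8 = 2·3 + 2, 3 = 1·2 + 1; back-substituting gives 1 = 79·67 − 42·126, so 67⁻¹ ≡ 79 (mod 126).
Since σ is injective, we compute σ⁻¹(33): solve 67x + 53 ≡ 33 (mod 126), i.e. 67x ≡ 106 (mod 126).
Multiplying by 67⁻¹ = 79 gives x ≡ 79·106 = 8374 = 66·126 + 58 ≡ 58 (mod 126).
Check: σ(58) = 67·58 + 53 = 3939 = 31·126 + 33 ≡ 33 (mod 126).

58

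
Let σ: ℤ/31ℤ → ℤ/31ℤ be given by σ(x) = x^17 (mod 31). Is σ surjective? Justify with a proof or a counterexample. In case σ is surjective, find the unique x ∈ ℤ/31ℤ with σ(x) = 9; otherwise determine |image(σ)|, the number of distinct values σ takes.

28

Since 31 is prime, the nonzero elements of ℤ/31ℤ form a cyclic group of order 30.
As gcd(17, 30) = 1, raising to the 17th power is a bijection on this group: if a^17 ≡ b^17 then (ab^{−1})^17 = 1, and the only element of order dividing gcd(17, 30) = 1 is 1, so a = b.
With σ(0) = 0 this makes σ injective on all of ℤ/31ℤ, hence bijective (finite equal-size domain and codomain). In particular σ is surjective.
Since σ is surjective, we find the preimage of 9. The inverse of x ↦ x^17 on (ℤ/31ℤ)^× is x ↦ x^23, because 17·23 = 391 = 13·30 + 1 ≡ 1 (mod 30) and x^{30} = 1 for x ≠ 0 (Fermat). So σ⁻¹(9) = 9^23 mod 31.
Repeated squaring mod 31: 9^1 ≡ 9, 9^2 ≡ 9² = 81 ≡ 19, 9^4 ≡ 19² = 361 ≡ 20, 9^8 ≡ 20² = 400 ≡ 28, 9^16 ≡ 28² = 784 ≡ 9. Since 23 = 16 + 4 + 2 + 1, 9^23 ≡ 9·20·19·9: 9·20 = 180 ≡ 25, then 25·19 = 475 ≡ 10, then 10·9 = 90 ≡ 28. So 9^23 ≡ 28 (mod 31).
Hence σ⁻¹(9) = 28.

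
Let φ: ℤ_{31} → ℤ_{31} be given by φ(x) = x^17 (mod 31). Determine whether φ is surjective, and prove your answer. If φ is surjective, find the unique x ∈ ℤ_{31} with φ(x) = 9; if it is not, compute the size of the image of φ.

28

Since 31 is prime, the nonzero elements of ℤ_{31} form a cyclic group of order 30.
As gcd(17, 30) = 1, raising to the 17th power is a bijection on this group: if s^17 ≡ t^17 then (st^{−1})^17 = 1, and the only element of order dividing gcd(17, 30) = 1 is 1, so s = t.
With φ(0) = 0 this makes φ injective on all of ℤ_{31}, hence bijective (finite equal-size domain and codomain). In particular φ is surjective.
Since φ is surjective, we find the preimage of 9. The inverse of x ↦ x^17 on (ℤ_{31})^× is x ↦ x^23, because 17·23 = 391 = 13·30 + 1 ≡ 1 (mod 30) and x^{30} = 1 for x ≠ 0 (Fermat). So φ⁻¹(9) = 9^23 mod 31.
Repeated squaring mod 31: 9^1 ≡ 9, 9^2 ≡ 9² = 81 ≡ 19, 9^4 ≡ 19² = 361 ≡ 20, 9^8 ≡ 20² = 400 ≡ 28, 9^16 ≡ 28² = 784 ≡ 9. Since 23 = 16 + 4 + 2 + 1, 9^23 ≡ 9·20·19·9: 9·20 = 180 ≡ 25, then 25·19 = 475 ≡ 10, then 10·9 = 90 ≡ 28. So 9^23 ≡ 28 (mod 31).
Hence φ⁻¹(9) = 28.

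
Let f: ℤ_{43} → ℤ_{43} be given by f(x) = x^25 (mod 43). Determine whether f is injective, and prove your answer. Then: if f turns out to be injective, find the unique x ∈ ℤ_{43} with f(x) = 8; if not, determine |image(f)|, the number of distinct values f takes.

22

Since 43 is prime, the nonzero elements of ℤ_{43} form a cyclic group of order 42.
As gcd(25, 42) = 1, raising to the 25th power is a bijection on this group: if a^25 ≡ b^25 then (ab^{−1})^25 = 1, and the only element of order dividing gcd(25, 42) = 1 is 1, so a = b.
With f(0) = 0 this makes f injective on all of ℤ_{43}, hence bijective (finite equal-size domain and codomain). In particular f is injective.
Since f is injective, we find the preimage of 8. The inverse of x ↦ x^25 on (ℤ_{43})^× is x ↦ x^37, because 25·37 = 925 = 22·42 + 1 ≡ 1 (mod 42) and x^{42} = 1 for x ≠ 0 (Fermat). So f⁻¹(8) = 8^37 mod 43.
Repeated squaring mod 43: 8^1 ≡ 8, 8^2 ≡ 8² = 64 ≡ 21, 8^4 ≡ 21² = 441 ≡ 11, 8^8 ≡ 11² = 121 ≡ 35, 8^16 ≡ 35² = 1225 ≡ 21, 8^32 ≡ 21² = 441 ≡ 11. Since 37 = 32 + 4 + 1, 8^37 ≡ 11·11·8: 11·11 = 121 ≡ 35, then 35·8 = 280 ≡ 22. So 8^37 ≡ 22 (mod 43).
Hence f⁻¹(8) = 22.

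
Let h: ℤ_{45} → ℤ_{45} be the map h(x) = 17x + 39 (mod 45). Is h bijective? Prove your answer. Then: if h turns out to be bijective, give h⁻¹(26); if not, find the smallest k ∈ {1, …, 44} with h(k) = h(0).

Suppose h(x_1) = h(x_2) in ℤ_{45}. Then 17x_1 + 39 ≡ 17x_2 + 39 (mod 45), so 17(x_1 − x_2) ≡ 0 (mod 45).
Since gcd(17, 45) = 1, 17 is invertible modulo 45, thus x_1 − x_2 ≡ 0 (mod 45), i.e. x_1 = x_2.
We now compute 17⁻¹ mod 45 explicitly. Euclid's algorithm: 45 = 2·17 + 11, 17 = 1·11 + 6, 11 = 1·6 + 5, 6 = 1·5 + 1; back-substituting gives 1 = 8·17 − 3·45, so 17⁻¹ ≡ 8 (mod 45).
Then y ↦ 8(y − 39) is a two-sided inverse to h, so every y ∈ ℤ_{45} has a preimage.
Thus h is bijective.
Since h is bijective, we find h⁻¹(26): we need 17x ≡ 26 − 39 ≡ 32 (mod 45). Using 17⁻¹ = 8: x ≡ 8·32 = 256 = 5·45 + 31, so x = 31.
Check: h(31) = 17·31 + 39 = 566 = 12·45 + 26 ≡ 26 (mod 45).

31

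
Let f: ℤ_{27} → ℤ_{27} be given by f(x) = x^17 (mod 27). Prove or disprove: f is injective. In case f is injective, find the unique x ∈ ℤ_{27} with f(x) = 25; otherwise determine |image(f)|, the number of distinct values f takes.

f(0) = 0^17 = 0.
f(3): Repeated squaring mod 27: 3^1 ≡ 3, 3^2 ≡ 3² = 9, 3^4 ≡ 9² = 81 ≡ 0, 3^8 ≡ 0² = 0, 3^16 ≡ 0² = 0. Since 17 = 16 + 1, 3^17 ≡ 0·3: 0·3 = 0. So 3^17 ≡ 0 (mod 27).
So f(0) = f(3) = 0 while 0 ≠ 3, hence f is not injective.
Since f is not injective, we determine |image(f)|. Computing x^17 mod 27 for each x (by repeated squaring, reducing mod 27 at every step), the values f(0), f(1), …, f(26) are: 0, 1, 14, 0, 7, 11, 0, 4, 17, 0, 19, 5, 0, 25, 2, 0, 22, 8, 0, 10, 23, 0, 16, 20, 0, 13, 26.
The distinct values are {0, 1, 2, 4, 5, 7, 8, 10, 11, 13, 14, 16, 17, 19, 20, 22, 23, 25, 26}; there are 19 of them.

19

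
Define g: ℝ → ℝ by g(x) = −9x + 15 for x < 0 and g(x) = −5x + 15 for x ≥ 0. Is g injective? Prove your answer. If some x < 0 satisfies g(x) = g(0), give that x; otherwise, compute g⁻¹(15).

0

Both pieces are strictly decreasing (slopes −9 and −5), so each is injective on its own interval.
The left piece maps (−∞, 0) onto (15, ∞); the right piece maps [0, ∞) onto (−∞, 15].
These images are disjoint, so no value is attained by both pieces. Hence g is injective.
Because the two images are disjoint, no x < 0 has g(x) = g(0), so we compute g⁻¹(15): 15 lies in (−∞, 15], so solve −5x + 15 = 15: x = (15 − 15)/(−5) = 0.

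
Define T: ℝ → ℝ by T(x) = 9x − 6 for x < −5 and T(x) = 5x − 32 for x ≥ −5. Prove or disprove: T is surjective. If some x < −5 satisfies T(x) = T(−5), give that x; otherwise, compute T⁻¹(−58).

-17/3

Both pieces are strictly increasing (slopes 9 and 5), so each is injective on its own interval.
The left piece maps (−∞, −5) onto (−∞, −51); the right piece maps [−5, ∞) onto [−57, ∞).
The union (−∞, −51) ∪ [−57, ∞) covers ℝ, so T is surjective.
For the follow-up: the images overlap, so an x < −5 with T(x) = T(−5) exists. T(−5) = −57; solving 9x − 6 = −57 for x < −5 gives x = (−57 + 6)/9 = −17/3.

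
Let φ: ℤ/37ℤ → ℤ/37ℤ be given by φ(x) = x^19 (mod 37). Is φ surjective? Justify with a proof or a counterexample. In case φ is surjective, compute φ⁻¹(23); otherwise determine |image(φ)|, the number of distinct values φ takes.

14

Since 37 is prime, the nonzero elements of ℤ/37ℤ form a cyclic group of order 36.
As gcd(19, 36) = 1, raising to the 19th power is a bijection on this group: if u^19 ≡ v^19 then (uv^{−1})^19 = 1, and the only element of order dividing gcd(19, 36) = 1 is 1, so u = v.
With φ(0) = 0 this makes φ injective on all of ℤ/37ℤ, hence bijective (finite equal-size domain and codomain). In particular φ is surjective.
Since φ is surjective, we find the preimage of 23. The inverse of x ↦ x^19 on (ℤ/37ℤ)^× is x ↦ x^19, because 19·19 = 361 = 10·36 + 1 ≡ 1 (mod 36) and x^{36} = 1 for x ≠ 0 (Fermat). So φ⁻¹(23) = 23^19 mod 37.
Repeated squaring mod 37: 23^1 ≡ 23, 23^2 ≡ 23² = 529 ≡ 11, 23^4 ≡ 11² = 121 ≡ 10, 23^8 ≡ 10² = 100 ≡ 26, 23^16 ≡ 26² = 676 ≡ 10. Since 19 = 16 + 2 + 1, 23^19 ≡ 10·11·23: 10·11 = 110 ≡ 36, then 36·23 = 828 ≡ 14. So 23^19 ≡ 14 (mod 37).
Hence φ⁻¹(23) = 14.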